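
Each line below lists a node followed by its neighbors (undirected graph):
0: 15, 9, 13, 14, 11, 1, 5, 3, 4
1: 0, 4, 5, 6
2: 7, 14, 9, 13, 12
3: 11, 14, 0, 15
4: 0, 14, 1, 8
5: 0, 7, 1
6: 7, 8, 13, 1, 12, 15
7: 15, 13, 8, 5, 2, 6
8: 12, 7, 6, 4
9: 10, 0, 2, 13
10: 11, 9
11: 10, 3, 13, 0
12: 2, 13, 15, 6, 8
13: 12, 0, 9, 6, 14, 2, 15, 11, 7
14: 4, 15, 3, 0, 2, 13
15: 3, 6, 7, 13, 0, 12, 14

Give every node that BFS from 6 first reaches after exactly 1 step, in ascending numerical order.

1, 7, 8, 12, 13, 15

Level 0: 6
Level 1: 1, 7, 8, 12, 13, 15
Level 2: 0, 2, 3, 4, 5, 9, 11, 14
Level 3: 10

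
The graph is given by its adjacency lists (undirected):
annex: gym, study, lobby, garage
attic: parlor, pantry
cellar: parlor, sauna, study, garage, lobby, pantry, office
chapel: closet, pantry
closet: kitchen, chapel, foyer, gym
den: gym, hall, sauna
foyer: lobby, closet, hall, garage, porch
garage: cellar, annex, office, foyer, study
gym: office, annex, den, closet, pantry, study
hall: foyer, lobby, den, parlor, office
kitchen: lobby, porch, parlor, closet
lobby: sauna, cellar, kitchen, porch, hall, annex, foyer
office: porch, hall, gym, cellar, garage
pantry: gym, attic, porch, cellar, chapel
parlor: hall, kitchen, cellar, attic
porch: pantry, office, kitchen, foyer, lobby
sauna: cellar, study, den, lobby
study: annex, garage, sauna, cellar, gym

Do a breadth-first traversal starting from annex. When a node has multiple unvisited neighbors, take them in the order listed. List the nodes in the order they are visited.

Visit annex; enqueue gym, study, lobby, garage → queue [gym, study, lobby, garage]
Visit gym; enqueue office, den, closet, pantry → queue [study, lobby, garage, office, den, closet, pantry]
Visit study; enqueue sauna, cellar → queue [lobby, garage, office, den, closet, pantry, sauna, cellar]
Visit lobby; enqueue kitchen, porch, hall, foyer → queue [garage, office, den, closet, pantry, sauna, cellar, kitchen, porch, hall, foyer]
Visit garage → queue [office, den, closet, pantry, sauna, cellar, kitchen, porch, hall, foyer]
Visit office → queue [den, closet, pantry, sauna, cellar, kitchen, porch, hall, foyer]
Visit den → queue [closet, pantry, sauna, cellar, kitchen, porch, hall, foyer]
Visit closet; enqueue chapel → queue [pantry, sauna, cellar, kitchen, porch, hall, foyer, chapel]
Visit pantry; enqueue attic → queue [sauna, cellar, kitchen, porch, hall, foyer, chapel, attic]
Visit sauna → queue [cellar, kitchen, porch, hall, foyer, chapel, attic]
Visit cellar; enqueue parlor → queue [kitchen, porch, hall, foyer, chapel, attic, parlor]
Visit kitchen → queue [porch, hall, foyer, chapel, attic, parlor]
Visit porch → queue [hall, foyer, chapel, attic, parlor]
Visit hall → queue [foyer, chapel, attic, parlor]
Visit foyer → queue [chapel, attic, parlor]
Visit chapel → queue [attic, parlor]
Visit attic → queue [parlor]
Visit parlor → queue []

annex, gym, study, lobby, garage, office, den, closet, pantry, sauna, cellar, kitchen, porch, hall, foyer, chapel, attic, parlor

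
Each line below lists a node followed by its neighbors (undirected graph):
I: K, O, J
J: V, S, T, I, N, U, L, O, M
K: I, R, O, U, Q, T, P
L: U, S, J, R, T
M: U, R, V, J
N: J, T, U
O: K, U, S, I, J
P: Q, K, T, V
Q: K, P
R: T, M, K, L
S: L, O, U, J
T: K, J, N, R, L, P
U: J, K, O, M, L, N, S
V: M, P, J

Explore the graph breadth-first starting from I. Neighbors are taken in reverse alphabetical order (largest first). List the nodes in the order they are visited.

I → O → K → J → U → S → T → R → Q → P → V → N → M → L

Visit I; enqueue O, K, J → queue [O, K, J]
Visit O; enqueue U, S → queue [K, J, U, S]
Visit K; enqueue T, R, Q, P → queue [J, U, S, T, R, Q, P]
Visit J; enqueue V, N, M, L → queue [U, S, T, R, Q, P, V, N, M, L]
Visit U → queue [S, T, R, Q, P, V, N, M, L]
Visit S → queue [T, R, Q, P, V, N, M, L]
Visit T → queue [R, Q, P, V, N, M, L]
Visit R → queue [Q, P, V, N, M, L]
Visit Q → queue [P, V, N, M, L]
Visit P → queue [V, N, M, L]
Visit V → queue [N, M, L]
Visit N → queue [M, L]
Visit M → queue [L]
Visit L → queue []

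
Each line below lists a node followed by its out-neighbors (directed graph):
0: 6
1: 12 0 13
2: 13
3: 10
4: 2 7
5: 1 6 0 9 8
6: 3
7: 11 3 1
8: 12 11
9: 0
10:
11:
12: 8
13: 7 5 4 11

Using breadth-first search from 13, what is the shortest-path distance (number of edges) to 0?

2

Level 0: 13
Level 1: 4, 5, 7, 11
Level 2: 0, 1, 2, 3, 6, 8, 9
Level 3: 10, 12
0 first appears at level 2.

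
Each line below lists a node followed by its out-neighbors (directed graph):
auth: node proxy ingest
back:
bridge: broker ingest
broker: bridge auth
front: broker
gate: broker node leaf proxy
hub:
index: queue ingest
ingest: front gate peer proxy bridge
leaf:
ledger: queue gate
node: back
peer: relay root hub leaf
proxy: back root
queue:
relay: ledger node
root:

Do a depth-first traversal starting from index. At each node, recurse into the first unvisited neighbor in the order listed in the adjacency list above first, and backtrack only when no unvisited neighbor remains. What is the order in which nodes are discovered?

Visit index
index → queue
index → ingest
ingest → front
front → broker
broker → bridge
broker → auth
auth → node
node → back
auth → proxy
proxy → root
ingest → gate
gate → leaf
ingest → peer
peer → relay
relay → ledger
peer → hub

index → queue → ingest → front → broker → bridge → auth → node → back → proxy → root → gate → leaf → peer → relay → ledger → hub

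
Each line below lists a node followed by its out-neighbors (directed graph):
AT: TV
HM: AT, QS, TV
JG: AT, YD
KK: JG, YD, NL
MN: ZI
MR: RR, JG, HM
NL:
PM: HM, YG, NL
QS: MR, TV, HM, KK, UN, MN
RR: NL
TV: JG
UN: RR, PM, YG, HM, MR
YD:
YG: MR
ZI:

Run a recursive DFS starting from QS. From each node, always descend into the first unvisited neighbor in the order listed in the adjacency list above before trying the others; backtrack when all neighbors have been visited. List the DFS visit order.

Visit QS
QS → MR
MR → RR
RR → NL
MR → JG
JG → AT
AT → TV
JG → YD
MR → HM
QS → KK
QS → UN
UN → PM
PM → YG
QS → MN
MN → ZI

QS, MR, RR, NL, JG, AT, TV, YD, HM, KK, UN, PM, YG, MN, ZI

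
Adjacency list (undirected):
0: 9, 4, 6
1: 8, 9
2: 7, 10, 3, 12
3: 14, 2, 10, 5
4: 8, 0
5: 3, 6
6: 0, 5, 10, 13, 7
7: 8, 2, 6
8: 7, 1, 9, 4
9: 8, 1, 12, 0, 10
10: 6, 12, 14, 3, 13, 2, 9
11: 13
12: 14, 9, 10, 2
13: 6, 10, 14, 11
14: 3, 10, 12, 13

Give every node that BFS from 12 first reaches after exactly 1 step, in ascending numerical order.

Level 0: 12
Level 1: 2, 9, 10, 14
Level 2: 0, 1, 3, 6, 7, 8, 13
Level 3: 4, 5, 11

2, 9, 10, 14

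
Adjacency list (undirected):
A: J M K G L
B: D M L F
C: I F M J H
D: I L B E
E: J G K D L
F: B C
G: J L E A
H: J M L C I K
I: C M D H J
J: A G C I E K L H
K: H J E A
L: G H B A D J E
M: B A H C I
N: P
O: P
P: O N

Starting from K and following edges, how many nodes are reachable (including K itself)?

BFS from K visits: K, H, J, E, A, M, L, C, I, G, D, B, F
Reachable nodes: 13 of 16 total.

13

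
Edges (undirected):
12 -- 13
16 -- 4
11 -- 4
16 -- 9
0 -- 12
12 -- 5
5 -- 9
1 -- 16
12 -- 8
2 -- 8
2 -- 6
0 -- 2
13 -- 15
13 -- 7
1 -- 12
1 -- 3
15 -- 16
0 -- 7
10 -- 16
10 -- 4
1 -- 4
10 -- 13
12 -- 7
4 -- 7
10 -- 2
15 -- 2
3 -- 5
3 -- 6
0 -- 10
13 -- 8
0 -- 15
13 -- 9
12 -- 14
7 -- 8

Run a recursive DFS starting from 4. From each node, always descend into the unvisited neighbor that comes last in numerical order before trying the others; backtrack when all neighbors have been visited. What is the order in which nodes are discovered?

4 → 16 → 15 → 13 → 12 → 14 → 8 → 7 → 0 → 10 → 2 → 6 → 3 → 5 → 9 → 1 → 11

Visit 4
4 → 16
16 → 15
15 → 13
13 → 12
12 → 14
12 → 8
8 → 7
7 → 0
0 → 10
10 → 2
2 → 6
6 → 3
3 → 5
5 → 9
3 → 1
4 → 11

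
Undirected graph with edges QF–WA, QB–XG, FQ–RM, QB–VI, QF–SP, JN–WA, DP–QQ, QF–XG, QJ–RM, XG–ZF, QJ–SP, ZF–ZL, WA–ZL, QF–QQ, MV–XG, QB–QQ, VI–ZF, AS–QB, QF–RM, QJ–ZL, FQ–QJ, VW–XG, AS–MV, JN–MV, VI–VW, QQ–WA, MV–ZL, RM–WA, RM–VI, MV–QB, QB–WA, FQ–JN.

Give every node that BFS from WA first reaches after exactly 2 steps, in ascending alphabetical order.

AS, DP, FQ, MV, QJ, SP, VI, XG, ZF

Level 0: WA
Level 1: JN, QB, QF, QQ, RM, ZL
Level 2: AS, DP, FQ, MV, QJ, SP, VI, XG, ZF
Level 3: VW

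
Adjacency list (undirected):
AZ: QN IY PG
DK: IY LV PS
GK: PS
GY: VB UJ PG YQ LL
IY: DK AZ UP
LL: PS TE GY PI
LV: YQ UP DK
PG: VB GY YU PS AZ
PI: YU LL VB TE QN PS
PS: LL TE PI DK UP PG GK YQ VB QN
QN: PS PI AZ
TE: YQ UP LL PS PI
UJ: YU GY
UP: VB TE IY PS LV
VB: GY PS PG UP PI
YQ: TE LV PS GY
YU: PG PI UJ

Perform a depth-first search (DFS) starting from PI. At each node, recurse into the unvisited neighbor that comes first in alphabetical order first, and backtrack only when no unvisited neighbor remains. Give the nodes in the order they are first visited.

PI → LL → GY → PG → AZ → IY → DK → LV → UP → PS → GK → QN → TE → YQ → VB → YU → UJ

Visit PI
PI → LL
LL → GY
GY → PG
PG → AZ
AZ → IY
IY → DK
DK → LV
LV → UP
UP → PS
PS → GK
PS → QN
PS → TE
TE → YQ
PS → VB
PG → YU
YU → UJ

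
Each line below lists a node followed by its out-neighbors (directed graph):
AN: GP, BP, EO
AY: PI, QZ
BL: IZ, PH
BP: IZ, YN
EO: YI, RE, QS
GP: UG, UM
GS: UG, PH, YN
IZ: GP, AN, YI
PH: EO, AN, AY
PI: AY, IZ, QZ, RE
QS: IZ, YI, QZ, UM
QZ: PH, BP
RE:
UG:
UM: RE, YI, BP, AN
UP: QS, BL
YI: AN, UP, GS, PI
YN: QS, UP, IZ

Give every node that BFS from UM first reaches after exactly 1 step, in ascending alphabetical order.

AN, BP, RE, YI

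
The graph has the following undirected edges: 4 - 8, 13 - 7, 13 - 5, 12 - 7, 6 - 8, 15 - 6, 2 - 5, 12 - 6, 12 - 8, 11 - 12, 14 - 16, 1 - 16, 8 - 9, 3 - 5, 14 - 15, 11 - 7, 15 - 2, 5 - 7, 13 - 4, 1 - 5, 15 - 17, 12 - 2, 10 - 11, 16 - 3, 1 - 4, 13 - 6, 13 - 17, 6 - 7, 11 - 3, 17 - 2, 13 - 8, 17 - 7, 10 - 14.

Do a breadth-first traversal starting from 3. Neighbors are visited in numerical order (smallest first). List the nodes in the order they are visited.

Visit 3; enqueue 5, 11, 16 → queue [5, 11, 16]
Visit 5; enqueue 1, 2, 7, 13 → queue [11, 16, 1, 2, 7, 13]
Visit 11; enqueue 10, 12 → queue [16, 1, 2, 7, 13, 10, 12]
Visit 16; enqueue 14 → queue [1, 2, 7, 13, 10, 12, 14]
Visit 1; enqueue 4 → queue [2, 7, 13, 10, 12, 14, 4]
Visit 2; enqueue 15, 17 → queue [7, 13, 10, 12, 14, 4, 15, 17]
Visit 7; enqueue 6 → queue [13, 10, 12, 14, 4, 15, 17, 6]
Visit 13; enqueue 8 → queue [10, 12, 14, 4, 15, 17, 6, 8]
Visit 10 → queue [12, 14, 4, 15, 17, 6, 8]
Visit 12 → queue [14, 4, 15, 17, 6, 8]
Visit 14 → queue [4, 15, 17, 6, 8]
Visit 4 → queue [15, 17, 6, 8]
Visit 15 → queue [17, 6, 8]
Visit 17 → queue [6, 8]
Visit 6 → queue [8]
Visit 8; enqueue 9 → queue [9]
Visit 9 → queue []

3 -> 5 -> 11 -> 16 -> 1 -> 2 -> 7 -> 13 -> 10 -> 12 -> 14 -> 4 -> 15 -> 17 -> 6 -> 8 -> 9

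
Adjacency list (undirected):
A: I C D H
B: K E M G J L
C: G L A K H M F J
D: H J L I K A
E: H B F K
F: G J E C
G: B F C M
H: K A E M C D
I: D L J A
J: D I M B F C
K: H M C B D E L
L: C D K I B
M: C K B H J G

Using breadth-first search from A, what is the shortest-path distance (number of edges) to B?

Level 0: A
Level 1: C, D, H, I
Level 2: E, F, G, J, K, L, M
Level 3: B
B first appears at level 3.

3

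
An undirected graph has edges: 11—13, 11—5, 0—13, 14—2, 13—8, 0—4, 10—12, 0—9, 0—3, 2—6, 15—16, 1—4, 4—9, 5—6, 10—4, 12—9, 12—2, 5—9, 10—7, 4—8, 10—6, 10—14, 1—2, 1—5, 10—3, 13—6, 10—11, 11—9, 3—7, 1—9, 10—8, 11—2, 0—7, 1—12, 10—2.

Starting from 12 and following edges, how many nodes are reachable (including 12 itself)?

BFS from 12 visits: 12, 10, 9, 2, 1, 14, 11, 8, 7, 6, 4, 3, 5, 0, 13
Reachable nodes: 15 of 17 total.

15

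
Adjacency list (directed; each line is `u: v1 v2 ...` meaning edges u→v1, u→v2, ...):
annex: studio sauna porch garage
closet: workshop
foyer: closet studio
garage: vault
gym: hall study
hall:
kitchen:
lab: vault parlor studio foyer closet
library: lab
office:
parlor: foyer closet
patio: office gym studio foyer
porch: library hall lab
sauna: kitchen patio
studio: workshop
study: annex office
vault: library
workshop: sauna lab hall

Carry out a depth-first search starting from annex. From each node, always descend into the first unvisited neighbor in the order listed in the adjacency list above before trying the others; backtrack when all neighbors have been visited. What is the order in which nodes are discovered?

annex -> studio -> workshop -> sauna -> kitchen -> patio -> office -> gym -> hall -> study -> foyer -> closet -> lab -> vault -> library -> parlor -> porch -> garage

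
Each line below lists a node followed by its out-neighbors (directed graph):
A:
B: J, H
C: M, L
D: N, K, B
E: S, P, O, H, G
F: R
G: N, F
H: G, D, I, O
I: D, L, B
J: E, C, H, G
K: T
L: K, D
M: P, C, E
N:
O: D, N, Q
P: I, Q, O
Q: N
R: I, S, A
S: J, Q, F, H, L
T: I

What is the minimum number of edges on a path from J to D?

2

Level 0: J
Level 1: C, E, G, H
Level 2: D, F, I, L, M, N, O, P, S
Level 3: B, K, Q, R
Level 4: A, T
D first appears at level 2.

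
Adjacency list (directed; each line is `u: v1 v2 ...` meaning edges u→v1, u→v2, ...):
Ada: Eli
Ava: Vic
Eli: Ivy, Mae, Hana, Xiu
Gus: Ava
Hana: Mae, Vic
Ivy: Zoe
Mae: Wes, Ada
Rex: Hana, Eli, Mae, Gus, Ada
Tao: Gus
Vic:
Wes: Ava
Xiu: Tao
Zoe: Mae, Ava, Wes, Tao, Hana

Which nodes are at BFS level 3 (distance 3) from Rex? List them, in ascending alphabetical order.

Tao, Zoe

Level 0: Rex
Level 1: Ada, Eli, Gus, Hana, Mae
Level 2: Ava, Ivy, Vic, Wes, Xiu
Level 3: Tao, Zoe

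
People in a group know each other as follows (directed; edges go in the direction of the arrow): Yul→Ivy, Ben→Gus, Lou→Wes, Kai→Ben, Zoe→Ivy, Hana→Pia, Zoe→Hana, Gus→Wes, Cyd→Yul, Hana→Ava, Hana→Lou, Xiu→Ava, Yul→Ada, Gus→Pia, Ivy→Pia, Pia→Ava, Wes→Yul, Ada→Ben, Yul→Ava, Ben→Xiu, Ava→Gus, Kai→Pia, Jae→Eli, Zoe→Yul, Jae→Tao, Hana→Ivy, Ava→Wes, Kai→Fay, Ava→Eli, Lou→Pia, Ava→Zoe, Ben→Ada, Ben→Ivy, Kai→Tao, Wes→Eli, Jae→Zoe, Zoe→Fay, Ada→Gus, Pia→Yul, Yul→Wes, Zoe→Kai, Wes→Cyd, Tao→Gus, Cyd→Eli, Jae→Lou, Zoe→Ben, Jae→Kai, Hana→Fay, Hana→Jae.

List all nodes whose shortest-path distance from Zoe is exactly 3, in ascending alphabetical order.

Cyd, Eli

Level 0: Zoe
Level 1: Ben, Fay, Hana, Ivy, Kai, Yul
Level 2: Ada, Ava, Gus, Jae, Lou, Pia, Tao, Wes, Xiu
Level 3: Cyd, Eli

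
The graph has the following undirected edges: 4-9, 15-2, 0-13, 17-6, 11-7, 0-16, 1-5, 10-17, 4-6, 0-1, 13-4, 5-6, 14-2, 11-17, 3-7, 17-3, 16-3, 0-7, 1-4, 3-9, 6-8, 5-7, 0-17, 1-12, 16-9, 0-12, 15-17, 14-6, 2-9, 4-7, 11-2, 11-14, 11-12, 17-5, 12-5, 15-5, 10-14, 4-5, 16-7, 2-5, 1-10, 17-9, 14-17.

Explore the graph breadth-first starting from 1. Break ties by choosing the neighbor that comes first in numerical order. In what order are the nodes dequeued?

Visit 1; enqueue 0, 4, 5, 10, 12 → queue [0, 4, 5, 10, 12]
Visit 0; enqueue 7, 13, 16, 17 → queue [4, 5, 10, 12, 7, 13, 16, 17]
Visit 4; enqueue 6, 9 → queue [5, 10, 12, 7, 13, 16, 17, 6, 9]
Visit 5; enqueue 2, 15 → queue [10, 12, 7, 13, 16, 17, 6, 9, 2, 15]
Visit 10; enqueue 14 → queue [12, 7, 13, 16, 17, 6, 9, 2, 15, 14]
Visit 12; enqueue 11 → queue [7, 13, 16, 17, 6, 9, 2, 15, 14, 11]
Visit 7; enqueue 3 → queue [13, 16, 17, 6, 9, 2, 15, 14, 11, 3]
Visit 13 → queue [16, 17, 6, 9, 2, 15, 14, 11, 3]
Visit 16 → queue [17, 6, 9, 2, 15, 14, 11, 3]
Visit 17 → queue [6, 9, 2, 15, 14, 11, 3]
Visit 6; enqueue 8 → queue [9, 2, 15, 14, 11, 3, 8]
Visit 9 → queue [2, 15, 14, 11, 3, 8]
Visit 2 → queue [15, 14, 11, 3, 8]
Visit 15 → queue [14, 11, 3, 8]
Visit 14 → queue [11, 3, 8]
Visit 11 → queue [3, 8]
Visit 3 → queue [8]
Visit 8 → queue []

1 -> 0 -> 4 -> 5 -> 10 -> 12 -> 7 -> 13 -> 16 -> 17 -> 6 -> 9 -> 2 -> 15 -> 14 -> 11 -> 3 -> 8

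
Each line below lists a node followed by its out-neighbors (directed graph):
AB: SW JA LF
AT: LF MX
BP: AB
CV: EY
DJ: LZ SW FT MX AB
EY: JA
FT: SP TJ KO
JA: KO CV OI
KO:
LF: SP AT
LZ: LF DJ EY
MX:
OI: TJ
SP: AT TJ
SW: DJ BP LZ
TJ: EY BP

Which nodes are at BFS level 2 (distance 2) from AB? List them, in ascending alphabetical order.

Level 0: AB
Level 1: JA, LF, SW
Level 2: AT, BP, CV, DJ, KO, LZ, OI, SP
Level 3: EY, FT, MX, TJ

AT, BP, CV, DJ, KO, LZ, OI, SP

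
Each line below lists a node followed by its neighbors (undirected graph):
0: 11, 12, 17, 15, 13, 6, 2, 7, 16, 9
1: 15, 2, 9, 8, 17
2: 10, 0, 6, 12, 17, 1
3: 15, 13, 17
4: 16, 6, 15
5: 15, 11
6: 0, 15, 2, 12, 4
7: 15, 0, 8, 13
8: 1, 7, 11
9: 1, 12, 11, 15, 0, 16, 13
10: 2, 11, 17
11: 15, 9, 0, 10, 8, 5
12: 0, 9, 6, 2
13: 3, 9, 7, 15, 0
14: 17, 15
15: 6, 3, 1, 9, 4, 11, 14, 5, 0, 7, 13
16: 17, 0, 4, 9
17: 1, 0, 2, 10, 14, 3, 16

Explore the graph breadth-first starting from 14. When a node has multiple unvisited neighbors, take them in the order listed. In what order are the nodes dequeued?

14, 17, 15, 1, 0, 2, 10, 3, 16, 6, 9, 4, 11, 5, 7, 13, 8, 12

Visit 14; enqueue 17, 15 → queue [17, 15]
Visit 17; enqueue 1, 0, 2, 10, 3, 16 → queue [15, 1, 0, 2, 10, 3, 16]
Visit 15; enqueue 6, 9, 4, 11, 5, 7, 13 → queue [1, 0, 2, 10, 3, 16, 6, 9, 4, 11, 5, 7, 13]
Visit 1; enqueue 8 → queue [0, 2, 10, 3, 16, 6, 9, 4, 11, 5, 7, 13, 8]
Visit 0; enqueue 12 → queue [2, 10, 3, 16, 6, 9, 4, 11, 5, 7, 13, 8, 12]
Visit 2 → queue [10, 3, 16, 6, 9, 4, 11, 5, 7, 13, 8, 12]
Visit 10 → queue [3, 16, 6, 9, 4, 11, 5, 7, 13, 8, 12]
Visit 3 → queue [16, 6, 9, 4, 11, 5, 7, 13, 8, 12]
Visit 16 → queue [6, 9, 4, 11, 5, 7, 13, 8, 12]
Visit 6 → queue [9, 4, 11, 5, 7, 13, 8, 12]
Visit 9 → queue [4, 11, 5, 7, 13, 8, 12]
Visit 4 → queue [11, 5, 7, 13, 8, 12]
Visit 11 → queue [5, 7, 13, 8, 12]
Visit 5 → queue [7, 13, 8, 12]
Visit 7 → queue [13, 8, 12]
Visit 13 → queue [8, 12]
Visit 8 → queue [12]
Visit 12 → queue []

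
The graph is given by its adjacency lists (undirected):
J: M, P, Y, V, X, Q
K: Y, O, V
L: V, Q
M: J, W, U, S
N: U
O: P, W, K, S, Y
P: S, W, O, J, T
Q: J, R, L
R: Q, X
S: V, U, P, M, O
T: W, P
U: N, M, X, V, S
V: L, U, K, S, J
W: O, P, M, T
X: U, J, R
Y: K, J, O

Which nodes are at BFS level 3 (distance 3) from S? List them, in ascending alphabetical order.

Q, R

Level 0: S
Level 1: M, O, P, U, V
Level 2: J, K, L, N, T, W, X, Y
Level 3: Q, R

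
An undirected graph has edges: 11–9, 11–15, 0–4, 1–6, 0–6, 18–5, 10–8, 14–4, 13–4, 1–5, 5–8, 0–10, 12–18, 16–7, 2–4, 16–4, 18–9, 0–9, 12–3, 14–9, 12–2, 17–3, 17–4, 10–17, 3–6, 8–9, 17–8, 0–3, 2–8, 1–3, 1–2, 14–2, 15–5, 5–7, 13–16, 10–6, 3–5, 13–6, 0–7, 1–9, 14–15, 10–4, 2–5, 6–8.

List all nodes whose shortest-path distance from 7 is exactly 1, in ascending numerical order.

0, 5, 16

Level 0: 7
Level 1: 0, 5, 16
Level 2: 1, 2, 3, 4, 6, 8, 9, 10, 13, 15, 18
Level 3: 11, 12, 14, 17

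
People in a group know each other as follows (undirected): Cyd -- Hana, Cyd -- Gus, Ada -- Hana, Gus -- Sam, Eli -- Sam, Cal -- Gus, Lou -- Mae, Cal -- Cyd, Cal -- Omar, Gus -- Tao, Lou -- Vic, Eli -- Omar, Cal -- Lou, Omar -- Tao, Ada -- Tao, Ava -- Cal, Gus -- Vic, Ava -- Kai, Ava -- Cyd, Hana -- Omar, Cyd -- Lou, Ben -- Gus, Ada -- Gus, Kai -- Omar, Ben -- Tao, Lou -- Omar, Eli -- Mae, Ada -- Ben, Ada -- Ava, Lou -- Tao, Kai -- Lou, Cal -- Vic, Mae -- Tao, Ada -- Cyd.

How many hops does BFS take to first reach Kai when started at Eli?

Level 0: Eli
Level 1: Mae, Omar, Sam
Level 2: Cal, Gus, Hana, Kai, Lou, Tao
Level 3: Ada, Ava, Ben, Cyd, Vic
Kai first appears at level 2.

2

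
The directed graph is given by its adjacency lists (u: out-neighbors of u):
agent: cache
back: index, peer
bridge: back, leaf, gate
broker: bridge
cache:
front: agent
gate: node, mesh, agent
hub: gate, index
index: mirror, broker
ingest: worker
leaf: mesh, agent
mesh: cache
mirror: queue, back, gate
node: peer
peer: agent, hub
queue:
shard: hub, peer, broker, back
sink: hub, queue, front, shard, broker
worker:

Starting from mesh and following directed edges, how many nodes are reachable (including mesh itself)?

BFS from mesh visits: mesh, cache
Reachable nodes: 2 of 19 total.

2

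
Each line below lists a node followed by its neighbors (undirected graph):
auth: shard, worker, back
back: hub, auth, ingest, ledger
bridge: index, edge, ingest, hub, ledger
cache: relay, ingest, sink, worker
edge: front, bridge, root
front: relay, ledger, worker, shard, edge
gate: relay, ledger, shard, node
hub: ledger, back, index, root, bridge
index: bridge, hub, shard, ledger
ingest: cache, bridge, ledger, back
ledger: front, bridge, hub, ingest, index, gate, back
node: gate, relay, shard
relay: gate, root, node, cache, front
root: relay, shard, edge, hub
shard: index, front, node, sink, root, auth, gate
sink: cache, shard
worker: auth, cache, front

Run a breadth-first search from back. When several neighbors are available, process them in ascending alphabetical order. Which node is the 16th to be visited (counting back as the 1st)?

edge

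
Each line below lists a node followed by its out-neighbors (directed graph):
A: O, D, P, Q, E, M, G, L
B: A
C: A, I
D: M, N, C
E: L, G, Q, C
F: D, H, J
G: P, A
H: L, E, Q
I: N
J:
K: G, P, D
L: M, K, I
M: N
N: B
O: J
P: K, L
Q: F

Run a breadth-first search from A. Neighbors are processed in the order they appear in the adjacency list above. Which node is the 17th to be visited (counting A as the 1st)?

Visit A; enqueue O, D, P, Q, E, M, G, L → queue [O, D, P, Q, E, M, G, L]
Visit O; enqueue J → queue [D, P, Q, E, M, G, L, J]
Visit D; enqueue N, C → queue [P, Q, E, M, G, L, J, N, C]
Visit P; enqueue K → queue [Q, E, M, G, L, J, N, C, K]
Visit Q; enqueue F → queue [E, M, G, L, J, N, C, K, F]
Visit E → queue [M, G, L, J, N, C, K, F]
Visit M → queue [G, L, J, N, C, K, F]
Visit G → queue [L, J, N, C, K, F]
Visit L; enqueue I → queue [J, N, C, K, F, I]
Visit J → queue [N, C, K, F, I]
Visit N; enqueue B → queue [C, K, F, I, B]
Visit C → queue [K, F, I, B]
Visit K → queue [F, I, B]
Visit F; enqueue H → queue [I, B, H]
Visit I → queue [B, H]
Visit B → queue [H]
Visit H → queue []

Visit order: A, O, D, P, Q, E, M, G, L, J, N, C, K, F, I, B, H

H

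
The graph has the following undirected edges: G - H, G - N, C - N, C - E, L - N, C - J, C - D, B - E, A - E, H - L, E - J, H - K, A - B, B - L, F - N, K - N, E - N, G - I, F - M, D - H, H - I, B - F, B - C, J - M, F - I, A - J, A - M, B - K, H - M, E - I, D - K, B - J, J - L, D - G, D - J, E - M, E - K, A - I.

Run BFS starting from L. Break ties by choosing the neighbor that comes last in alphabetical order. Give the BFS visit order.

L, N, J, H, B, K, G, F, E, C, M, D, A, I

Visit L; enqueue N, J, H, B → queue [N, J, H, B]
Visit N; enqueue K, G, F, E, C → queue [J, H, B, K, G, F, E, C]
Visit J; enqueue M, D, A → queue [H, B, K, G, F, E, C, M, D, A]
Visit H; enqueue I → queue [B, K, G, F, E, C, M, D, A, I]
Visit B → queue [K, G, F, E, C, M, D, A, I]
Visit K → queue [G, F, E, C, M, D, A, I]
Visit G → queue [F, E, C, M, D, A, I]
Visit F → queue [E, C, M, D, A, I]
Visit E → queue [C, M, D, A, I]
Visit C → queue [M, D, A, I]
Visit M → queue [D, A, I]
Visit D → queue [A, I]
Visit A → queue [I]
Visit I → queue []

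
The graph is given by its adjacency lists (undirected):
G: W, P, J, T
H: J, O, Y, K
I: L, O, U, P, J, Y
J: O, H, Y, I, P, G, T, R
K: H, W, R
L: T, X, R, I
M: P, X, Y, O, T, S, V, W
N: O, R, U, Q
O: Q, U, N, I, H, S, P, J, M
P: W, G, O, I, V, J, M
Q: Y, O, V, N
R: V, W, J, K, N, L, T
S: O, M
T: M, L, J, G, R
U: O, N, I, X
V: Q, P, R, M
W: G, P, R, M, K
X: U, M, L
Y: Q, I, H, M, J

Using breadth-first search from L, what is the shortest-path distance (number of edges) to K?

2

Level 0: L
Level 1: I, R, T, X
Level 2: G, J, K, M, N, O, P, U, V, W, Y
Level 3: H, Q, S
K first appears at level 2.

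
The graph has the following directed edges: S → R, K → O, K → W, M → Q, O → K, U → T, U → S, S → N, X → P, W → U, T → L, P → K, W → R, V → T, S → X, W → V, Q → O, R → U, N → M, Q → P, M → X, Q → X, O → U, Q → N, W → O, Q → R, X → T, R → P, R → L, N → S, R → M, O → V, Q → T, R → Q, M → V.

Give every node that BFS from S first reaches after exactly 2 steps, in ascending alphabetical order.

L, M, P, Q, T, U

Level 0: S
Level 1: N, R, X
Level 2: L, M, P, Q, T, U
Level 3: K, O, V
Level 4: W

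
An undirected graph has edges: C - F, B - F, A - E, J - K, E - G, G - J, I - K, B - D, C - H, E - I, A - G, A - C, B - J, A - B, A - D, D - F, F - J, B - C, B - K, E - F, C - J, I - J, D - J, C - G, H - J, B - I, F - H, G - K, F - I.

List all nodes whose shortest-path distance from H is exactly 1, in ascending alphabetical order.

C, F, J

Level 0: H
Level 1: C, F, J
Level 2: A, B, D, E, G, I, K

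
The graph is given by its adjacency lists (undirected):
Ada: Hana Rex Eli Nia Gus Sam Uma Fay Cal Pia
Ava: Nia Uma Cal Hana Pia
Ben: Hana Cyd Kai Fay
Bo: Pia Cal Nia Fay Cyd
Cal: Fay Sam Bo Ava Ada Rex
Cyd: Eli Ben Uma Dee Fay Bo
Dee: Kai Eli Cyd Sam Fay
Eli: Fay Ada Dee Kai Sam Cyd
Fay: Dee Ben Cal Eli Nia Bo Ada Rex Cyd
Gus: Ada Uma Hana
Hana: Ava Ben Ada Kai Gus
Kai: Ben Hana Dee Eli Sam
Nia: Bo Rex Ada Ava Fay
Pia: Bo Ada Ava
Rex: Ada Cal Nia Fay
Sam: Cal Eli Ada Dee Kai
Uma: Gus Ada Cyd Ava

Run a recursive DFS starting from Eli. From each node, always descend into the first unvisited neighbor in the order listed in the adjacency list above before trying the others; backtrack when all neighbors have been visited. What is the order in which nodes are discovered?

Visit Eli
Eli → Fay
Fay → Dee
Dee → Kai
Kai → Ben
Ben → Hana
Hana → Ava
Ava → Nia
Nia → Bo
Bo → Pia
Pia → Ada
Ada → Rex
Rex → Cal
Cal → Sam
Ada → Gus
Gus → Uma
Uma → Cyd

Eli -> Fay -> Dee -> Kai -> Ben -> Hana -> Ava -> Nia -> Bo -> Pia -> Ada -> Rex -> Cal -> Sam -> Gus -> Uma -> Cyd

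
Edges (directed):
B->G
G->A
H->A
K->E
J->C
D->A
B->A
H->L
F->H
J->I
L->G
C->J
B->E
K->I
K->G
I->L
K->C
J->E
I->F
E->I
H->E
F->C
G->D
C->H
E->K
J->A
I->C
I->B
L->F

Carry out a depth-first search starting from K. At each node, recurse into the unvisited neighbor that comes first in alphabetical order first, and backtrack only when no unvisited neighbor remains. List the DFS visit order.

K C H A E I B G D F L J

Visit K
K → C
C → H
H → A
H → E
E → I
I → B
B → G
G → D
I → F
I → L
C → J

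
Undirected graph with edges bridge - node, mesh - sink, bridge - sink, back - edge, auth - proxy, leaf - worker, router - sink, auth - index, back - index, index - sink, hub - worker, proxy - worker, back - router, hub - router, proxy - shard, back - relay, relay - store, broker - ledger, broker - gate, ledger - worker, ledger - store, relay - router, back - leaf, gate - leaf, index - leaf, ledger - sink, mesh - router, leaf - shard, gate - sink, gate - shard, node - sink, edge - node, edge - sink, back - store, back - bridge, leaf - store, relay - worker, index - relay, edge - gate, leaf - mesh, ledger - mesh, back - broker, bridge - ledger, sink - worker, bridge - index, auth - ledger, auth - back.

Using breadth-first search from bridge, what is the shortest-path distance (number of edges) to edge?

2

Level 0: bridge
Level 1: back, index, ledger, node, sink
Level 2: auth, broker, edge, gate, leaf, mesh, relay, router, store, worker
Level 3: hub, proxy, shard
edge first appears at level 2.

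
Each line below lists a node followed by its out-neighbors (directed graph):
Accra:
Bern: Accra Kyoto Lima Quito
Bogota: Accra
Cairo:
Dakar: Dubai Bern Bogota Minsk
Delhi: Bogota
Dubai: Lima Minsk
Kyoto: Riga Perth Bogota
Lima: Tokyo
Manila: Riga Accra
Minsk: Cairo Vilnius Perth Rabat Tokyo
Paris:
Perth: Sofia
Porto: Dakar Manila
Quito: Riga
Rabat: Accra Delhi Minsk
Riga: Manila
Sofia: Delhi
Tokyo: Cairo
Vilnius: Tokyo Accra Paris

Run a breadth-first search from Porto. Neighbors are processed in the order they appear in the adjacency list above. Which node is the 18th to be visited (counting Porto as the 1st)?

Paris

Visit Porto; enqueue Dakar, Manila → queue [Dakar, Manila]
Visit Dakar; enqueue Dubai, Bern, Bogota, Minsk → queue [Manila, Dubai, Bern, Bogota, Minsk]
Visit Manila; enqueue Riga, Accra → queue [Dubai, Bern, Bogota, Minsk, Riga, Accra]
Visit Dubai; enqueue Lima → queue [Bern, Bogota, Minsk, Riga, Accra, Lima]
Visit Bern; enqueue Kyoto, Quito → queue [Bogota, Minsk, Riga, Accra, Lima, Kyoto, Quito]
Visit Bogota → queue [Minsk, Riga, Accra, Lima, Kyoto, Quito]
Visit Minsk; enqueue Cairo, Vilnius, Perth, Rabat, Tokyo → queue [Riga, Accra, Lima, Kyoto, Quito, Cairo, Vilnius, Perth, Rabat, Tokyo]
Visit Riga → queue [Accra, Lima, Kyoto, Quito, Cairo, Vilnius, Perth, Rabat, Tokyo]
Visit Accra → queue [Lima, Kyoto, Quito, Cairo, Vilnius, Perth, Rabat, Tokyo]
Visit Lima → queue [Kyoto, Quito, Cairo, Vilnius, Perth, Rabat, Tokyo]
Visit Kyoto → queue [Quito, Cairo, Vilnius, Perth, Rabat, Tokyo]
Visit Quito → queue [Cairo, Vilnius, Perth, Rabat, Tokyo]
Visit Cairo → queue [Vilnius, Perth, Rabat, Tokyo]
Visit Vilnius; enqueue Paris → queue [Perth, Rabat, Tokyo, Paris]
Visit Perth; enqueue Sofia → queue [Rabat, Tokyo, Paris, Sofia]
Visit Rabat; enqueue Delhi → queue [Tokyo, Paris, Sofia, Delhi]
Visit Tokyo → queue [Paris, Sofia, Delhi]
Visit Paris → queue [Sofia, Delhi]
Visit Sofia → queue [Delhi]
Visit Delhi → queue []

Visit order: Porto, Dakar, Manila, Dubai, Bern, Bogota, Minsk, Riga, Accra, Lima, Kyoto, Quito, Cairo, Vilnius, Perth, Rabat, Tokyo, Paris, Sofia, Delhi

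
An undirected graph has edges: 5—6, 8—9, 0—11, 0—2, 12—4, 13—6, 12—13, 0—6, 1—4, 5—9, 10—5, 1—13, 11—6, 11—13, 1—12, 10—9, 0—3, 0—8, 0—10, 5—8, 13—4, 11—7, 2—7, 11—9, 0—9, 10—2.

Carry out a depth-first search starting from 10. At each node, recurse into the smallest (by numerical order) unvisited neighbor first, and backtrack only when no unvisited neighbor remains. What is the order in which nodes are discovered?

10, 0, 2, 7, 11, 6, 5, 8, 9, 13, 1, 4, 12, 3

Visit 10
10 → 0
0 → 2
2 → 7
7 → 11
11 → 6
6 → 5
5 → 8
8 → 9
6 → 13
13 → 1
1 → 4
4 → 12
0 → 3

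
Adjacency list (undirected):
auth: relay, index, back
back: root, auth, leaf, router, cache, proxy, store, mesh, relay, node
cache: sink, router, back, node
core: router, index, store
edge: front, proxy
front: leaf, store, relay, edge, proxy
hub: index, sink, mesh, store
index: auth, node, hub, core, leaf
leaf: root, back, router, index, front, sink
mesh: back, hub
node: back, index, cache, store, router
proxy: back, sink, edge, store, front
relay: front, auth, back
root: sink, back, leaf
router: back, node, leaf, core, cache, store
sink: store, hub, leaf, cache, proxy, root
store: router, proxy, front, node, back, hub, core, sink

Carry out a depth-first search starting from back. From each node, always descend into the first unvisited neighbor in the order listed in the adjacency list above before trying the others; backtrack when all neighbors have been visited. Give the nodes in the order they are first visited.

back, root, sink, store, router, node, index, auth, relay, front, leaf, edge, proxy, hub, mesh, core, cache

Visit back
back → root
root → sink
sink → store
store → router
router → node
node → index
index → auth
auth → relay
relay → front
front → leaf
front → edge
edge → proxy
index → hub
hub → mesh
index → core
node → cache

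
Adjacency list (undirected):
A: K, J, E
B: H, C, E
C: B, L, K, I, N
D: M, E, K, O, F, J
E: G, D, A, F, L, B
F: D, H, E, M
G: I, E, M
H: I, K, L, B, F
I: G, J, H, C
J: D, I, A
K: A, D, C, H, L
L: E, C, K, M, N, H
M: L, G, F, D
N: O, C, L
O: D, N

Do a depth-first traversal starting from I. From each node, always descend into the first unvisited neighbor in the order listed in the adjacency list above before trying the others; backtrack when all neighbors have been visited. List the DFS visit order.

Visit I
I → G
G → E
E → D
D → M
M → L
L → C
C → B
B → H
H → K
K → A
A → J
H → F
C → N
N → O

I → G → E → D → M → L → C → B → H → K → A → J → F → N → O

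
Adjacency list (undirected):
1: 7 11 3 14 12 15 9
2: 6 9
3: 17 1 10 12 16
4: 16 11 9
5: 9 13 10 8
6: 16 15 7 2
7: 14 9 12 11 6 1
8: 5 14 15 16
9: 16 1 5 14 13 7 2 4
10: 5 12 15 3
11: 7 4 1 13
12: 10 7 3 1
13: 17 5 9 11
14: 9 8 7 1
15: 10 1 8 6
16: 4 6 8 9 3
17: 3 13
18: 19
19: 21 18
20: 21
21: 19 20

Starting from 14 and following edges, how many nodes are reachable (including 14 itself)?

BFS from 14 visits: 14, 9, 8, 7, 1, 16, 5, 13, 2, 4, 15, 12, 11, 6, 3, 10, 17
Reachable nodes: 17 of 21 total.

17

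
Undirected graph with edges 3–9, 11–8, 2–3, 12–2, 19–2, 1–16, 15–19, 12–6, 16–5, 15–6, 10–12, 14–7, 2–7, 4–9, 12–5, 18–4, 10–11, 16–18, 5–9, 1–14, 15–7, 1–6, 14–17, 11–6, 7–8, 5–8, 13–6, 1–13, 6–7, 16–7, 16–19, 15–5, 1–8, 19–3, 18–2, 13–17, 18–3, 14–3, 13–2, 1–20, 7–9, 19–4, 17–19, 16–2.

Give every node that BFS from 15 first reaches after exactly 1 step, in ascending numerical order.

5, 6, 7, 19

Level 0: 15
Level 1: 5, 6, 7, 19
Level 2: 1, 2, 3, 4, 8, 9, 11, 12, 13, 14, 16, 17
Level 3: 10, 18, 20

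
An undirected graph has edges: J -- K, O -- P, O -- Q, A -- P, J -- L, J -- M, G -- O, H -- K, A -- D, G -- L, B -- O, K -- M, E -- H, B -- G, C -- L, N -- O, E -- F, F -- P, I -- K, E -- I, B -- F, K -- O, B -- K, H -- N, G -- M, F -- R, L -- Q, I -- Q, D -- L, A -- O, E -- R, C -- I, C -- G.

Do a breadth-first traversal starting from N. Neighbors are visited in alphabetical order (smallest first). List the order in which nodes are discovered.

Visit N; enqueue H, O → queue [H, O]
Visit H; enqueue E, K → queue [O, E, K]
Visit O; enqueue A, B, G, P, Q → queue [E, K, A, B, G, P, Q]
Visit E; enqueue F, I, R → queue [K, A, B, G, P, Q, F, I, R]
Visit K; enqueue J, M → queue [A, B, G, P, Q, F, I, R, J, M]
Visit A; enqueue D → queue [B, G, P, Q, F, I, R, J, M, D]
Visit B → queue [G, P, Q, F, I, R, J, M, D]
Visit G; enqueue C, L → queue [P, Q, F, I, R, J, M, D, C, L]
Visit P → queue [Q, F, I, R, J, M, D, C, L]
Visit Q → queue [F, I, R, J, M, D, C, L]
Visit F → queue [I, R, J, M, D, C, L]
Visit I → queue [R, J, M, D, C, L]
Visit R → queue [J, M, D, C, L]
Visit J → queue [M, D, C, L]
Visit M → queue [D, C, L]
Visit D → queue [C, L]
Visit C → queue [L]
Visit L → queue []

N -> H -> O -> E -> K -> A -> B -> G -> P -> Q -> F -> I -> R -> J -> M -> D -> C -> L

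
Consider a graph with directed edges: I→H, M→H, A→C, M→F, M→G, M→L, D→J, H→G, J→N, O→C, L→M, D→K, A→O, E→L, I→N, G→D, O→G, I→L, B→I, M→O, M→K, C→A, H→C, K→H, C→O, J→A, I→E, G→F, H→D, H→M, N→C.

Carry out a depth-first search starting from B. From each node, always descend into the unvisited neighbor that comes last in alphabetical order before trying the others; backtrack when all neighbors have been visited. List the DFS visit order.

B -> I -> N -> C -> O -> G -> F -> D -> K -> H -> M -> L -> J -> A -> E

Visit B
B → I
I → N
N → C
C → O
O → G
G → F
G → D
D → K
K → H
H → M
M → L
D → J
J → A
I → E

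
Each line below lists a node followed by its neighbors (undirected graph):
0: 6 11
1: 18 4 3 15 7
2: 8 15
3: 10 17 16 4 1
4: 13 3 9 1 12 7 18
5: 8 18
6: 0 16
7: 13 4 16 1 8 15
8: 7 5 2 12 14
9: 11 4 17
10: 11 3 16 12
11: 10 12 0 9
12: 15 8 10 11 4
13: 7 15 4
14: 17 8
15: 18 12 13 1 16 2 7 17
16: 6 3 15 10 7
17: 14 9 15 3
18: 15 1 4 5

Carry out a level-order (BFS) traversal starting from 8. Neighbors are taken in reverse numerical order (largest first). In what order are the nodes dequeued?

Visit 8; enqueue 14, 12, 7, 5, 2 → queue [14, 12, 7, 5, 2]
Visit 14; enqueue 17 → queue [12, 7, 5, 2, 17]
Visit 12; enqueue 15, 11, 10, 4 → queue [7, 5, 2, 17, 15, 11, 10, 4]
Visit 7; enqueue 16, 13, 1 → queue [5, 2, 17, 15, 11, 10, 4, 16, 13, 1]
Visit 5; enqueue 18 → queue [2, 17, 15, 11, 10, 4, 16, 13, 1, 18]
Visit 2 → queue [17, 15, 11, 10, 4, 16, 13, 1, 18]
Visit 17; enqueue 9, 3 → queue [15, 11, 10, 4, 16, 13, 1, 18, 9, 3]
Visit 15 → queue [11, 10, 4, 16, 13, 1, 18, 9, 3]
Visit 11; enqueue 0 → queue [10, 4, 16, 13, 1, 18, 9, 3, 0]
Visit 10 → queue [4, 16, 13, 1, 18, 9, 3, 0]
Visit 4 → queue [16, 13, 1, 18, 9, 3, 0]
Visit 16; enqueue 6 → queue [13, 1, 18, 9, 3, 0, 6]
Visit 13 → queue [1, 18, 9, 3, 0, 6]
Visit 1 → queue [18, 9, 3, 0, 6]
Visit 18 → queue [9, 3, 0, 6]
Visit 9 → queue [3, 0, 6]
Visit 3 → queue [0, 6]
Visit 0 → queue [6]
Visit 6 → queue []

8 14 12 7 5 2 17 15 11 10 4 16 13 1 18 9 3 0 6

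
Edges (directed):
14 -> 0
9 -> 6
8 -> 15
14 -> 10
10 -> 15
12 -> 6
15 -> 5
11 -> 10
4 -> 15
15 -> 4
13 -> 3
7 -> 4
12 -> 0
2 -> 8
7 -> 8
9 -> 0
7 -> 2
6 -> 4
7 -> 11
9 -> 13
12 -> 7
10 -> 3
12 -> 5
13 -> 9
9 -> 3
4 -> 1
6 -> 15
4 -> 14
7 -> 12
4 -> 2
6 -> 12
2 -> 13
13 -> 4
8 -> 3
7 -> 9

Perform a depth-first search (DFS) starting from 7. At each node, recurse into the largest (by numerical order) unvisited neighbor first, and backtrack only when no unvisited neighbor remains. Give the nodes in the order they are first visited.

7, 12, 6, 15, 5, 4, 14, 10, 3, 0, 2, 13, 9, 8, 1, 11

Visit 7
7 → 12
12 → 6
6 → 15
15 → 5
15 → 4
4 → 14
14 → 10
10 → 3
14 → 0
4 → 2
2 → 13
13 → 9
2 → 8
4 → 1
7 → 11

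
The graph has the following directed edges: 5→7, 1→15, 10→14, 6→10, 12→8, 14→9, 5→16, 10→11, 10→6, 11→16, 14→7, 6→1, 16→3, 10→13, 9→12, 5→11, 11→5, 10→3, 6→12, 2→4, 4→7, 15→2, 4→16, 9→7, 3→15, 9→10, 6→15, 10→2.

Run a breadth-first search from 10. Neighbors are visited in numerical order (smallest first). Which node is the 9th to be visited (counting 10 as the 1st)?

Visit 10; enqueue 2, 3, 6, 11, 13, 14 → queue [2, 3, 6, 11, 13, 14]
Visit 2; enqueue 4 → queue [3, 6, 11, 13, 14, 4]
Visit 3; enqueue 15 → queue [6, 11, 13, 14, 4, 15]
Visit 6; enqueue 1, 12 → queue [11, 13, 14, 4, 15, 1, 12]
Visit 11; enqueue 5, 16 → queue [13, 14, 4, 15, 1, 12, 5, 16]
Visit 13 → queue [14, 4, 15, 1, 12, 5, 16]
Visit 14; enqueue 7, 9 → queue [4, 15, 1, 12, 5, 16, 7, 9]
Visit 4 → queue [15, 1, 12, 5, 16, 7, 9]
Visit 15 → queue [1, 12, 5, 16, 7, 9]
Visit 1 → queue [12, 5, 16, 7, 9]
Visit 12; enqueue 8 → queue [5, 16, 7, 9, 8]
Visit 5 → queue [16, 7, 9, 8]
Visit 16 → queue [7, 9, 8]
Visit 7 → queue [9, 8]
Visit 9 → queue [8]
Visit 8 → queue []

Visit order: 10, 2, 3, 6, 11, 13, 14, 4, 15, 1, 12, 5, 16, 7, 9, 8

15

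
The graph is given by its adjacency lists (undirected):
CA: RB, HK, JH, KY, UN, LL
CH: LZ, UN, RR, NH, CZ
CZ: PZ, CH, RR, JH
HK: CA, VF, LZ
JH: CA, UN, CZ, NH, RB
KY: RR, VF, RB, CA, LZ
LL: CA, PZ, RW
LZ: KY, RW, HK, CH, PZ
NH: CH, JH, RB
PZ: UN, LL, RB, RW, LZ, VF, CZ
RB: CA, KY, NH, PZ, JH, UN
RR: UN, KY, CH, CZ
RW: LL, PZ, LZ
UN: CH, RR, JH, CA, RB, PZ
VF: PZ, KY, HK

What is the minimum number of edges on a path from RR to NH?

Level 0: RR
Level 1: CH, CZ, KY, UN
Level 2: CA, JH, LZ, NH, PZ, RB, VF
Level 3: HK, LL, RW
NH first appears at level 2.

2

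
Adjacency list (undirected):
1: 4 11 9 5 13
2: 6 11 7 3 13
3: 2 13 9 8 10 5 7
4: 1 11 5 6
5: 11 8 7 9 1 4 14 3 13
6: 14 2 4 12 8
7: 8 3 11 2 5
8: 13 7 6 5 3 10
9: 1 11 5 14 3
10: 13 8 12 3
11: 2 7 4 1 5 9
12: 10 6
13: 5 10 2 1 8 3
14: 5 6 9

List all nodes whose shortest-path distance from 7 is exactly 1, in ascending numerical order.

2, 3, 5, 8, 11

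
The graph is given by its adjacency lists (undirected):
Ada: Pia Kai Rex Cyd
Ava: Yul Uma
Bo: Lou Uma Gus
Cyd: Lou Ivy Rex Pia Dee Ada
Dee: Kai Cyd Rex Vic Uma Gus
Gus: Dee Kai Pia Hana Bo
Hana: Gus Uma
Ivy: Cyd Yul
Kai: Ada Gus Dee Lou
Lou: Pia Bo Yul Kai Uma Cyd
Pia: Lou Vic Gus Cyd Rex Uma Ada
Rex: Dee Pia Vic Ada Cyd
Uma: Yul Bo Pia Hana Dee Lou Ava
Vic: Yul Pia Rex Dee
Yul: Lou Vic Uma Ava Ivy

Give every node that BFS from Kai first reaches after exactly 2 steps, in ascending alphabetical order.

Bo, Cyd, Hana, Pia, Rex, Uma, Vic, Yul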